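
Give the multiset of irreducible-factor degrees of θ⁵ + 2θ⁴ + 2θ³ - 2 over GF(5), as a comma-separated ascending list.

Write h(θ) = θ⁵ + 2θ⁴ + 2θ³ - 2.
Roots in GF(5): h(0) = 3; h(1) = 3; h(2) = 3; h(3) = 2; h(4) = 2.
Complete factorization: h(θ) = (θ⁵ + 2θ⁴ + 2θ³ - 2).
Factor degrees with multiplicity: 5 = 5.

5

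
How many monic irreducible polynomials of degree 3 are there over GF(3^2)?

By the necklace-counting formula, N_9(3) = (1/3) Σ_{d|3} μ(3/d)·9^d.
Divisors of 3: 1, 3; μ(3/d) for each: -1, 1.
Σ = − 9^1 + 9^3 = 720.
N = 720/3 = 240.

240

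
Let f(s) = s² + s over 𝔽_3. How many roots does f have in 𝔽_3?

Evaluate at each of the 3 elements of 𝔽_3:
f(0) = 0 → root; f(1) = 2; f(2) = 0 → root.
Roots: {0, 2}.

2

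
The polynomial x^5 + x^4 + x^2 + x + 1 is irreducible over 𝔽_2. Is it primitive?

Yes

Write f(x) = x^5 + x^4 + x^2 + x + 1.
|GF(2^5)^×| = 2^5 − 1 = 31. Prime factorization: 31 = 31.
f is primitive ⇔ x has order 31 in GF(2)[x]/(f), i.e. x^(31/q) ≠ 1 for each prime q | 31.
x^(1) mod f = x.
None equal 1, so x has full order 31; f is primitive.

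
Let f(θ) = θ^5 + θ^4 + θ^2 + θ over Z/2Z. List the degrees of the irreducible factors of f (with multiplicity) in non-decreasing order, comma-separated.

Roots in Z/2Z: f(0) = 0 → root; f(1) = 0 → root.
Linear factors from roots: (θ), (θ + 1).
Complete factorization: f(θ) = (θ)·(θ + 1)^2·(θ^2 + θ + 1).
Factor degrees with multiplicity: 1 + 1 + 1 + 2 = 5.

1, 1, 1, 2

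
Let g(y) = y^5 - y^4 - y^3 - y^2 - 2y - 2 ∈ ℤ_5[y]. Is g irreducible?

Check for roots in ℤ_5: g(0) = 3; g(1) = 4; g(2) = 3; g(3) = 3; g(4) = 3.
No roots, so no linear factors.
Degree-2 irreducible divisors: test the 10 monic irreducibles of degree 2 over GF(5).
None of them divide g (all give nonzero remainder).
No irreducible factor of degree ≤ 2 exists, so g is irreducible over GF(5).

Yes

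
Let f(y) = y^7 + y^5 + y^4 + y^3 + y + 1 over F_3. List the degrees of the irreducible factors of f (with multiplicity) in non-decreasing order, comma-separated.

Roots in F_3: f(0) = 1; f(1) = 0 → root; f(2) = 1.
Linear factors from roots: (y - 1).
Complete factorization: f(y) = (y - 1)·(y^2 - y - 1)·(y^2 + y - 1)^2.
Factor degrees with multiplicity: 1 + 2 + 2 + 2 = 7.

1, 2, 2, 2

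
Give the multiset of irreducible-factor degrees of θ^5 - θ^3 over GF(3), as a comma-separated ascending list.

1, 1, 1, 1, 1

Write g(θ) = θ^5 - θ^3.
Roots in GF(3): g(0) = 0 → root; g(1) = 0 → root; g(2) = 0 → root.
Linear factors from roots: (θ), (θ - 1), (θ + 1).
Complete factorization: g(θ) = (θ + 1)·(θ - 1)·(θ)^3.
Factor degrees with multiplicity: 1 + 1 + 1 + 1 + 1 = 5.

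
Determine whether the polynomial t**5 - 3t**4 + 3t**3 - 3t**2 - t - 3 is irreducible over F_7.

Write f(t) = t**5 - 3t**4 + 3t**3 - 3t**2 - t - 3.
Check for roots in F_7: f(0) = 4; f(1) = 1; f(2) = 5; f(3) = 6; f(4) = 1; f(5) = 2; f(6) = 2.
No roots, so no linear factors.
Degree-2 irreducible divisors: test the 21 monic irreducibles of degree 2 over GF(7).
None of them divide f (all give nonzero remainder).
No irreducible factor of degree ≤ 2 exists, so f is irreducible over GF(7).

Yes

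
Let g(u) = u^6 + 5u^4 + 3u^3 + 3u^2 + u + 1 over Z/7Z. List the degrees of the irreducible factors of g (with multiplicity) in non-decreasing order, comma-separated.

1, 1, 1, 1, 2

Linear factors from roots: (u + 6), (u + 4), (u + 3).
Complete factorization: g(u) = (u + 3)·(u + 4)·(u + 6)^2·(u^2 + 2u + 3).
Factor degrees with multiplicity: 1 + 1 + 1 + 1 + 2 = 6.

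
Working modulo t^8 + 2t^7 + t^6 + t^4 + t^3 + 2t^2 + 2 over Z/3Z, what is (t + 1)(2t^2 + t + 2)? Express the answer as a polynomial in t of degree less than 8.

2t^3 + 2

Multiply in Z/3Z[t]: (t + 1)·(2t^2 + t + 2) = 2t^3 + 2.
Reduced: 2t^3 + 2.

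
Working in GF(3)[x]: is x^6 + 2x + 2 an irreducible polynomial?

Write f(x) = x^6 + 2x + 2.
Check for roots in GF(3): f(0) = 2; f(1) = 2; f(2) = 1.
No roots, so no linear factors.
Monic irreducibles of degree 2 over GF(3): x^2 + 1, x^2 + x + 2, x^2 + 2x + 2.
None of them divide f (all give nonzero remainder).
Degree-3 irreducible divisors: test the 8 monic irreducibles of degree 3 over GF(3).
None of them divide f (all give nonzero remainder).
No irreducible factor of degree ≤ 3 exists, so f is irreducible over GF(3).

Yes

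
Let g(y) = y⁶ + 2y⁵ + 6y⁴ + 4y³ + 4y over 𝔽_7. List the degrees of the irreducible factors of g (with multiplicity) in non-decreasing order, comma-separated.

1, 1, 1, 3

Linear factors from roots: (y), (y + 3), (y + 2).
Complete factorization: g(y) = (y)·(y + 2)·(y + 3)·(y³ + 4y² + y + 3).
Factor degrees with multiplicity: 1 + 1 + 1 + 3 = 6.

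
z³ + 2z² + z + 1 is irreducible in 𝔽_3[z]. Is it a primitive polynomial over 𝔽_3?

Write f(z) = z³ + 2z² + z + 1.
|GF(3^3)^×| = 3^3 − 1 = 26. Prime factorization: 26 = 2·13.
f is primitive ⇔ z has order 26 in GF(3)[z]/(f), i.e. z^(26/q) ≠ 1 for each prime q | 26.
z^(13) mod f = 2.
z^(2) mod f = z².
None equal 1, so z has full order 26; f is primitive.

Yes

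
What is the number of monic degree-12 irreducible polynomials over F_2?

335

By the necklace-counting formula, N_2(12) = (1/12) Σ_{d|12} μ(12/d)·2^d.
Divisors of 12: 1, 2, 3, 4, 6, 12; μ(12/d) for each: 0, 1, 0, -1, -1, 1.
Σ = 2^2 − 2^4 − 2^6 + 2^12 = 4020.
N = 4020/12 = 335.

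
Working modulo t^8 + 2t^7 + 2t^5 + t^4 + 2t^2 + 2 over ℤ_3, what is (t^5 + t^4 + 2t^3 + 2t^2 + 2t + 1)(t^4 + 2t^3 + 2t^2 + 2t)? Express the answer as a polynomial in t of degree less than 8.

t^7 + 2t^6 + 2t^3 + t^2 + 1

Multiply in ℤ_3[t]: (t^5 + t^4 + 2t^3 + 2t^2 + 2t + 1)·(t^4 + 2t^3 + 2t^2 + 2t) = t^9 + t^6 + t^4 + t^3 + 2t.
Reduce using t^8 ≡ t^7 + t^5 + 2t^4 + t^2 + 1 (mod t^8 + 2t^7 + 2t^5 + t^4 + 2t^2 + 2).
Reduced: t^7 + 2t^6 + 2t^3 + t^2 + 1.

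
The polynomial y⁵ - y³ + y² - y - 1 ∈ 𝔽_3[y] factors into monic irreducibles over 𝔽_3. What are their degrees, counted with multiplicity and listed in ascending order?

5

Write f(y) = y⁵ - y³ + y² - y - 1.
Roots in 𝔽_3: f(0) = 2; f(1) = 2; f(2) = 1.
Complete factorization: f(y) = (y⁵ - y³ + y² - y - 1).
Factor degrees with multiplicity: 5 = 5.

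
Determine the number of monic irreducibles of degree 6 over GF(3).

116

x^(3^6) − x is the product of all monic irreducibles of degree dividing 6; Möbius inversion gives N = (1/6) Σ μ(6/d)·3^d.
Divisors of 6: 1, 2, 3, 6; μ(6/d) for each: 1, -1, -1, 1.
Σ = 3^1 − 3^2 − 3^3 + 3^6 = 696.
N = 696/6 = 116.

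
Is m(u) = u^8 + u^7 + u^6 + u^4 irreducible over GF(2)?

No

Check for roots in GF(2): m(0) = 0 → root; m(1) = 0 → root.
m(0) = 0, so (u) divides m(u); m is reducible.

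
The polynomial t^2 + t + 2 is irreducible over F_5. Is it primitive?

Write f(t) = t^2 + t + 2.
|GF(5^2)^×| = 5^2 − 1 = 24. Prime factorization: 24 = 2^3·3.
f is primitive ⇔ t has order 24 in GF(5)[t]/(f), i.e. t^(24/q) ≠ 1 for each prime q | 24.
t^(12) mod f = 4.
t^(8) mod f = 3t + 1.
None equal 1, so t has full order 24; f is primitive.

Yes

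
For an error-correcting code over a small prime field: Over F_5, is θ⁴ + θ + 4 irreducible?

Yes

Write P(θ) = θ⁴ + θ + 4.
Check for roots in F_5: P(0) = 4; P(1) = 1; P(2) = 2; P(3) = 3; P(4) = 4.
No roots, so no linear factors.
Degree-2 irreducible divisors: test the 10 monic irreducibles of degree 2 over GF(5).
None of them divide P (all give nonzero remainder).
No irreducible factor of degree ≤ 2 exists, so P is irreducible over GF(5).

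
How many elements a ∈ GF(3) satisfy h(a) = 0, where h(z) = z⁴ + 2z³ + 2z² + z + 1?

Evaluate at each of the 3 elements of GF(3):
h(0) = 1; h(1) = 1; h(2) = 1.
No element is a root.

0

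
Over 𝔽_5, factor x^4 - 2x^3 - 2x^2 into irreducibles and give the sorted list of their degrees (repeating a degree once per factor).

1, 1, 2

Write g(x) = x^4 - 2x^3 - 2x^2.
Roots in 𝔽_5: g(0) = 0 → root; g(1) = 2; g(2) = 2; g(3) = 4; g(4) = 1.
Linear factors from roots: (x).
Complete factorization: g(x) = (x)^2·(x^2 - 2x - 2).
Factor degrees with multiplicity: 1 + 1 + 2 = 4.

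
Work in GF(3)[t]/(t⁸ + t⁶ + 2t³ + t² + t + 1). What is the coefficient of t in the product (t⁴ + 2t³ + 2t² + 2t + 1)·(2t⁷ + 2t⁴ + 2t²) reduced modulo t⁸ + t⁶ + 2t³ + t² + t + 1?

2

Multiply in GF(3)[t]: (t⁴ + 2t³ + 2t² + 2t + 1)·(2t⁷ + 2t⁴ + 2t²) = 2t¹¹ + t¹⁰ + t⁹ + 2t⁵ + t³ + 2t².
Reduce using t⁸ ≡ 2t⁶ + t³ + 2t² + 2t + 2 (mod t⁸ + t⁶ + 2t³ + t² + t + 1).
Reduced: t⁷ + t⁵ + 2t⁴ + t³ + 2t + 1.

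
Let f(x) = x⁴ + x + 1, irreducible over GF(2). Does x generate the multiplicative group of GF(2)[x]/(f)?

Yes

|GF(2^4)^×| = 2^4 − 1 = 15. Prime factorization: 15 = 3·5.
f is primitive ⇔ x has order 15 in GF(2)[x]/(f), i.e. x^(15/q) ≠ 1 for each prime q | 15.
x^(5) mod f = x² + x.
x^(3) mod f = x³.
None equal 1, so x has full order 15; f is primitive.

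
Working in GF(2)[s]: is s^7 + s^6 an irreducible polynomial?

No

Write h(s) = s^7 + s^6.
Check for roots in GF(2): h(0) = 0 → root; h(1) = 0 → root.
h(0) = 0, so (s) divides h(s); h is reducible.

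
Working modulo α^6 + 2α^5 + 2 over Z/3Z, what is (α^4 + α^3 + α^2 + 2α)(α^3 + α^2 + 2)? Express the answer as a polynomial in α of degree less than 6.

2α^5 + 2α^4 + α^3 + 2α^2 + 2α

Multiply in Z/3Z[α]: (α^4 + α^3 + α^2 + 2α)·(α^3 + α^2 + 2) = α^7 + 2α^6 + 2α^5 + 2α^4 + α^3 + 2α^2 + α.
Reduce using α^6 ≡ α^5 + 1 (mod α^6 + 2α^5 + 2).
Reduced: 2α^5 + 2α^4 + α^3 + 2α^2 + 2α.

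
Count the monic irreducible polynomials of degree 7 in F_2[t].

18

The number of monic irreducibles of degree 7 over GF(2) is (1/7)·Σ_{d∣7} μ(7/d) 2^d.
Divisors of 7: 1, 7; μ(7/d) for each: -1, 1.
Σ = − 2^1 + 2^7 = 126.
N = 126/7 = 18.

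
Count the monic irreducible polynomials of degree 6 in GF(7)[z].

19544

The number of monic irreducibles of degree 6 over GF(7) is (1/6)·Σ_{d∣6} μ(6/d) 7^d.
Divisors of 6: 1, 2, 3, 6; μ(6/d) for each: 1, -1, -1, 1.
Σ = 7^1 − 7^2 − 7^3 + 7^6 = 117264.
N = 117264/6 = 19544.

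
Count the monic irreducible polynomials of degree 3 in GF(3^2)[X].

The number of monic irreducibles of degree 3 over GF(9) is (1/3)·Σ_{d∣3} μ(3/d) 9^d.
Divisors of 3: 1, 3; μ(3/d) for each: -1, 1.
Σ = − 9^1 + 9^3 = 720.
N = 720/3 = 240.

240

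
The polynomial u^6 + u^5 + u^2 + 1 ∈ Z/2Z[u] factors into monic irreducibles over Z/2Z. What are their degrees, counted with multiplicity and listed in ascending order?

Write f(u) = u^6 + u^5 + u^2 + 1.
Roots in Z/2Z: f(0) = 1; f(1) = 0 → root.
Linear factors from roots: (u + 1).
Complete factorization: f(u) = (u + 1)·(u^2 + u + 1)·(u^3 + u^2 + 1).
Factor degrees with multiplicity: 1 + 2 + 3 = 6.

1, 2, 3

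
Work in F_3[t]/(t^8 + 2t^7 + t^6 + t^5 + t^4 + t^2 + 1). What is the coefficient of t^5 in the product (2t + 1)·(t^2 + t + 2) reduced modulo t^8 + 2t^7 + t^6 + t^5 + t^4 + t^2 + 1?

Multiply in F_3[t]: (2t + 1)·(t^2 + t + 2) = 2t^3 + 2t + 2.
Reduced: 2t^3 + 2t + 2.

0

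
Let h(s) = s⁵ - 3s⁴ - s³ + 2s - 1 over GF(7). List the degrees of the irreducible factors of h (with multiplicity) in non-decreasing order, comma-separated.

Linear factors from roots: (s - 2), (s + 2).
Complete factorization: h(s) = (s + 2)·(s - 2)·(s³ - 3s² + 3s + 2).
Factor degrees with multiplicity: 1 + 1 + 3 = 5.

1, 1, 3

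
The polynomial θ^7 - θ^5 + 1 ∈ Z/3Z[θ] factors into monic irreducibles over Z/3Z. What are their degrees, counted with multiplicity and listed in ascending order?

7

Write h(θ) = θ^7 - θ^5 + 1.
Roots in Z/3Z: h(0) = 1; h(1) = 1; h(2) = 1.
Complete factorization: h(θ) = (θ^7 - θ^5 + 1).
Factor degrees with multiplicity: 7 = 7.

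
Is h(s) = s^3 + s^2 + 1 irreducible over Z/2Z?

Yes

Check for roots in Z/2Z: h(0) = 1; h(1) = 1.
No roots. A degree-3 polynomial over a field with no linear factor is irreducible.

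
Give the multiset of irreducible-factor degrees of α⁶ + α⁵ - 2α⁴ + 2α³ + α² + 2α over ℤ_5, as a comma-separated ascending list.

Write h(α) = α⁶ + α⁵ - 2α⁴ + 2α³ + α² + 2α.
Roots in ℤ_5: h(0) = 0 → root; h(1) = 0 → root; h(2) = 3; h(3) = 4; h(4) = 0 → root.
Linear factors from roots: (α), (α - 1), (α + 1).
Complete factorization: h(α) = (α)·(α + 1)·(α - 1)·(α³ + α² - α - 2).
Factor degrees with multiplicity: 1 + 1 + 1 + 3 = 6.

1, 1, 1, 3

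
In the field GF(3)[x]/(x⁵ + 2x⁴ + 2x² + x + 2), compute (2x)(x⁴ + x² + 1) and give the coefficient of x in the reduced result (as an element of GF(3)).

Multiply in GF(3)[x]: (2x)·(x⁴ + x² + 1) = 2x⁵ + 2x³ + 2x.
Reduce using x⁵ ≡ x⁴ + x² + 2x + 1 (mod x⁵ + 2x⁴ + 2x² + x + 2).
Reduced: 2x⁴ + 2x³ + 2x² + 2.

0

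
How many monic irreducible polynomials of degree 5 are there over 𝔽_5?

By the necklace-counting formula, N_5(5) = (1/5) Σ_{d|5} μ(5/d)·5^d.
Divisors of 5: 1, 5; μ(5/d) for each: -1, 1.
Σ = − 5^1 + 5^5 = 3120.
N = 3120/5 = 624.

624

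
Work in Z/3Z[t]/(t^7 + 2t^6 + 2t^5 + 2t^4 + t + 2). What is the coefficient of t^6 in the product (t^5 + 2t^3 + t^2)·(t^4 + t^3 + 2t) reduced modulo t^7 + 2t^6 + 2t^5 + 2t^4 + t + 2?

Multiply in Z/3Z[t]: (t^5 + 2t^3 + t^2)·(t^4 + t^3 + 2t) = t^9 + t^8 + 2t^7 + 2t^6 + t^5 + t^4 + 2t^3.
Reduce using t^7 ≡ t^6 + t^5 + t^4 + 2t + 1 (mod t^7 + 2t^6 + 2t^5 + 2t^4 + t + 2).
Reduced: t^6 + 2t^5 + t^3 + 2t^2 + 2.

1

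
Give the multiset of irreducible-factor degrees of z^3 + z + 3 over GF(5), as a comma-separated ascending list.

Write g(z) = z^3 + z + 3.
Roots in GF(5): g(0) = 3; g(1) = 0 → root; g(2) = 3; g(3) = 3; g(4) = 1.
Linear factors from roots: (z + 4).
Complete factorization: g(z) = (z + 4)·(z^2 + z + 2).
Factor degrees with multiplicity: 1 + 2 = 3.

1, 2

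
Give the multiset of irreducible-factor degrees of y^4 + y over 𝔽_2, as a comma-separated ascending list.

Write h(y) = y^4 + y.
Roots in 𝔽_2: h(0) = 0 → root; h(1) = 0 → root.
Linear factors from roots: (y), (y + 1).
Complete factorization: h(y) = (y)·(y + 1)·(y^2 + y + 1).
Factor degrees with multiplicity: 1 + 1 + 2 = 4.

1, 1, 2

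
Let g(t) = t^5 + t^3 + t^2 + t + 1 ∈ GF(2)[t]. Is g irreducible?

Check for roots in GF(2): g(0) = 1; g(1) = 1.
No roots, so no linear factors.
Monic irreducibles of degree 2 over GF(2): t^2 + t + 1.
None of them divide g (all give nonzero remainder).
No irreducible factor of degree ≤ 2 exists, so g is irreducible over GF(2).

Yes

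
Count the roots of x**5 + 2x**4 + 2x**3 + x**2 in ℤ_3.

Write g(x) = x**5 + 2x**4 + 2x**3 + x**2.
Evaluate at each of the 3 elements of ℤ_3:
g(0) = 0 → root; g(1) = 0 → root; g(2) = 0 → root.
Roots: {0, 1, 2}.

3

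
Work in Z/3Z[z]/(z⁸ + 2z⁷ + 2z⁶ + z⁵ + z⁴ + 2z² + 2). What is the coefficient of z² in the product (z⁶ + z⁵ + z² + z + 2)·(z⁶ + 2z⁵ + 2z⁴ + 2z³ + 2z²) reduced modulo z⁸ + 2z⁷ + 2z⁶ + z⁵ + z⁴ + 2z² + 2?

Multiply in Z/3Z[z]: (z⁶ + z⁵ + z² + z + 2)·(z⁶ + 2z⁵ + 2z⁴ + 2z³ + 2z²) = z¹² + z¹⁰ + z⁹ + 2z⁸ + 2z⁷ + 2z⁵ + 2z⁴ + z².
Reduce using z⁸ ≡ z⁷ + z⁶ + 2z⁵ + 2z⁴ + z² + 1 (mod z⁸ + 2z⁷ + 2z⁶ + z⁵ + z⁴ + 2z² + 2).
Reduced: z⁶ + z⁵ + 2z⁴ + 2z³ + 2z² + z + 1.

2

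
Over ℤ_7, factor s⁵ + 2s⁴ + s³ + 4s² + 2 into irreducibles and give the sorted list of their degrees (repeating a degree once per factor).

1, 2, 2

Write g(s) = s⁵ + 2s⁴ + s³ + 4s² + 2.
Linear factors from roots: (s + 3).
Complete factorization: g(s) = (s + 3)·(s² + 1)·(s² + 6s + 3).
Factor degrees with multiplicity: 1 + 2 + 2 = 5.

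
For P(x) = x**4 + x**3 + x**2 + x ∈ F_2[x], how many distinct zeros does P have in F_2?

Evaluate at each of the 2 elements of F_2:
P(0) = 0 → root; P(1) = 0 → root.
Roots: {0, 1}.

2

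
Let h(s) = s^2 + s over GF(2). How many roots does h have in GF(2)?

2

Evaluate at each of the 2 elements of GF(2):
h(0) = 0 → root; h(1) = 0 → root.
Roots: {0, 1}.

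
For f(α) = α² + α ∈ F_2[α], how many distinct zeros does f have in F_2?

2

Evaluate at each of the 2 elements of F_2:
f(0) = 0 → root; f(1) = 0 → root.
Roots: {0, 1}.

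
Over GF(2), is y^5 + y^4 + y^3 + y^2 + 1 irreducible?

Write f(y) = y^5 + y^4 + y^3 + y^2 + 1.
Check for roots in GF(2): f(0) = 1; f(1) = 1.
No roots, so no linear factors.
Monic irreducibles of degree 2 over GF(2): y^2 + y + 1.
None of them divide f (all give nonzero remainder).
No irreducible factor of degree ≤ 2 exists, so f is irreducible over GF(2).

Yes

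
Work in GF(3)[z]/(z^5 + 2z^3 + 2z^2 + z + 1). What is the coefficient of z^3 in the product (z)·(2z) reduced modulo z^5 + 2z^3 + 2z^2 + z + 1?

0

Multiply in GF(3)[z]: (z)·(2z) = 2z^2.
Reduced: 2z^2.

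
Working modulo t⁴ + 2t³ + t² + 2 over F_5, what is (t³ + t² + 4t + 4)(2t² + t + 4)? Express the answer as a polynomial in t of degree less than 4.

3t^3 + 2t^2 + t + 3

Multiply in F_5[t]: (t³ + t² + 4t + 4)·(2t² + t + 4) = 2t⁵ + 3t⁴ + 3t³ + t² + 1.
Reduce using t⁴ ≡ 3t³ + 4t² + 3 (mod t⁴ + 2t³ + t² + 2).
Reduced: 3t³ + 2t² + t + 3.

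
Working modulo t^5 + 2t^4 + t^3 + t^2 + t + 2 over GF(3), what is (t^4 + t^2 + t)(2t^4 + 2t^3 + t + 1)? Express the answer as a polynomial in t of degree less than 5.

Multiply in GF(3)[t]: (t^4 + t^2 + t)·(2t^4 + 2t^3 + t + 1) = 2t^8 + 2t^7 + 2t^6 + 2t^5 + t^3 + 2t^2 + t.
Reduce using t^5 ≡ t^4 + 2t^3 + 2t^2 + 2t + 1 (mod t^5 + 2t^4 + t^3 + t^2 + t + 2).
Reduced: 2t^4 + t^3 + 2t^2 + 2t.

2t^4 + t^3 + 2t^2 + 2t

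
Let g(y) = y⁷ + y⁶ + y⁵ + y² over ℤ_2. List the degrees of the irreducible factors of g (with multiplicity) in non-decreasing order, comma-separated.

Roots in ℤ_2: g(0) = 0 → root; g(1) = 0 → root.
Linear factors from roots: (y), (y + 1).
Complete factorization: g(y) = (y)^2·(y + 1)^2·(y³ + y² + 1).
Factor degrees with multiplicity: 1 + 1 + 1 + 1 + 3 = 7.

1, 1, 1, 1, 3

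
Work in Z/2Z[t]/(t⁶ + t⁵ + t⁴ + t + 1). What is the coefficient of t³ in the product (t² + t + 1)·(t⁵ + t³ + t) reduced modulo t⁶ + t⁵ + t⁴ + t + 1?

0

Multiply in Z/2Z[t]: (t² + t + 1)·(t⁵ + t³ + t) = t⁷ + t⁶ + t⁴ + t² + t.
Reduce using t⁶ ≡ t⁵ + t⁴ + t + 1 (mod t⁶ + t⁵ + t⁴ + t + 1).
Reduced: t⁵ + t⁴.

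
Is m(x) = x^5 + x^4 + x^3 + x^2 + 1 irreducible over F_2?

Check for roots in F_2: m(0) = 1; m(1) = 1.
No roots, so no linear factors.
Monic irreducibles of degree 2 over GF(2): x^2 + x + 1.
None of them divide m (all give nonzero remainder).
No irreducible factor of degree ≤ 2 exists, so m is irreducible over GF(2).

Yes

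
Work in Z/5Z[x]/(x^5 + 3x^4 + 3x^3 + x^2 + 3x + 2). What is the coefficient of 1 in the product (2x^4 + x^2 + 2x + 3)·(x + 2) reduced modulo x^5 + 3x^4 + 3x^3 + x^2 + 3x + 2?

Multiply in Z/5Z[x]: (2x^4 + x^2 + 2x + 3)·(x + 2) = 2x^5 + 4x^4 + x^3 + 4x^2 + 2x + 1.
Reduce using x^5 ≡ 2x^4 + 2x^3 + 4x^2 + 2x + 3 (mod x^5 + 3x^4 + 3x^3 + x^2 + 3x + 2).
Reduced: 3x^4 + 2x^2 + x + 2.

2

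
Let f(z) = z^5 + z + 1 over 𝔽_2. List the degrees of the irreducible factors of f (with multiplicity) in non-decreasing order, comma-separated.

2, 3

Roots in 𝔽_2: f(0) = 1; f(1) = 1.
Complete factorization: f(z) = (z^2 + z + 1)·(z^3 + z^2 + 1).
Factor degrees with multiplicity: 2 + 3 = 5.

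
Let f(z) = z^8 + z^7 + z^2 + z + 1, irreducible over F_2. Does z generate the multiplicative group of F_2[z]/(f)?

|GF(2^8)^×| = 2^8 − 1 = 255. Prime factorization: 255 = 3·5·17.
f is primitive ⇔ z has order 255 in GF(2)[z]/(f), i.e. z^(255/q) ≠ 1 for each prime q | 255.
z^(85) mod f = z^7 + z^5 + z^3 + z.
z^(51) mod f = z^6 + z^5 + z^3 + z^2.
z^(15) mod f = z^7 + z^6 + z^5 + z^4 + z^2.
None equal 1, so z has full order 255; f is primitive.

Yes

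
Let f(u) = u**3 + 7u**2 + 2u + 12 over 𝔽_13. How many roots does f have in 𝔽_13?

3

Evaluate at each of the 13 elements of 𝔽_13:
f(0) = 12; f(1) = 9; f(2) = 0 → root; f(3) = 4; f(4) = 1; f(5) = 10; f(6) = 11; f(7) = 10; f(8) = 0 → root; f(9) = 0 → root; f(10) = 3; f(11) = 2; f(12) = 3.
Roots: {2, 8, 9}.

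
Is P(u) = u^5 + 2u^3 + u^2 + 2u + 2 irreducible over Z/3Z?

Check for roots in Z/3Z: P(0) = 2; P(1) = 2; P(2) = 1.
No roots, so no linear factors.
Monic irreducibles of degree 2 over GF(3): u^2 + 1, u^2 + u + 2, u^2 + 2u + 2.
None of them divide P (all give nonzero remainder).
No irreducible factor of degree ≤ 2 exists, so P is irreducible over GF(3).

Yes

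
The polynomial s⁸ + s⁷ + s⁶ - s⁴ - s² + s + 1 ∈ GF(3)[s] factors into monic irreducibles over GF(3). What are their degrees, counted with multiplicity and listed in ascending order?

Write f(s) = s⁸ + s⁷ + s⁶ - s⁴ - s² + s + 1.
Roots in GF(3): f(0) = 1; f(1) = 0 → root; f(2) = 2.
Linear factors from roots: (s - 1).
Complete factorization: f(s) = (s - 1)·(s² - s - 1)^2·(s³ + s² - 1).
Factor degrees with multiplicity: 1 + 2 + 2 + 3 = 8.

1, 2, 2, 3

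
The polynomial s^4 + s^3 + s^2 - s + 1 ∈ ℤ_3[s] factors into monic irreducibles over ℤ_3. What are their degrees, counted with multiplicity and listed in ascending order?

1, 1, 2

Write f(s) = s^4 + s^3 + s^2 - s + 1.
Roots in ℤ_3: f(0) = 1; f(1) = 0 → root; f(2) = 0 → root.
Linear factors from roots: (s - 1), (s + 1).
Complete factorization: f(s) = (s + 1)·(s - 1)·(s^2 + s - 1).
Factor degrees with multiplicity: 1 + 1 + 2 = 4.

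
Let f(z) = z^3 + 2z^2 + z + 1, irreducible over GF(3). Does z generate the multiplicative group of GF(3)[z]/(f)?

|GF(3^3)^×| = 3^3 − 1 = 26. Prime factorization: 26 = 2·13.
f is primitive ⇔ z has order 26 in GF(3)[z]/(f), i.e. z^(26/q) ≠ 1 for each prime q | 26.
z^(13) mod f = 2.
z^(2) mod f = z^2.
None equal 1, so z has full order 26; f is primitive.

Yes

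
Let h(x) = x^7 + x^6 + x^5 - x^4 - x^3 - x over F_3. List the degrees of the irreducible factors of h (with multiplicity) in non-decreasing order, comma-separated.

Roots in F_3: h(0) = 0 → root; h(1) = 0 → root; h(2) = 0 → root.
Linear factors from roots: (x), (x - 1), (x + 1).
Complete factorization: h(x) = (x)·(x - 1)·(x + 1)^2·(x^3 - x + 1).
Factor degrees with multiplicity: 1 + 1 + 1 + 1 + 3 = 7.

1, 1, 1, 1, 3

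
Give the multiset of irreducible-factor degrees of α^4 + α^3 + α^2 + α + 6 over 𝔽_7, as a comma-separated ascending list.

1, 3

Write f(α) = α^4 + α^3 + α^2 + α + 6.
Linear factors from roots: (α + 4).
Complete factorization: f(α) = (α + 4)·(α^3 + 4α^2 + 6α + 5).
Factor degrees with multiplicity: 1 + 3 = 4.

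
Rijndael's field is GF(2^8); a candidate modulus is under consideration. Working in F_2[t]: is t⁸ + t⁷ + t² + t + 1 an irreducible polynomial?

Yes

Write h(t) = t⁸ + t⁷ + t² + t + 1.
Check for roots in F_2: h(0) = 1; h(1) = 1.
No roots, so no linear factors.
Monic irreducibles of degree 2 over GF(2): t² + t + 1.
None of them divide h (all give nonzero remainder).
Monic irreducibles of degree 3 over GF(2): t³ + t + 1, t³ + t² + 1.
None of them divide h (all give nonzero remainder).
Monic irreducibles of degree 4 over GF(2): t⁴ + t + 1, t⁴ + t³ + 1, t⁴ + t³ + t² + t + 1.
None of them divide h (all give nonzero remainder).
No irreducible factor of degree ≤ 4 exists, so h is irreducible over GF(2).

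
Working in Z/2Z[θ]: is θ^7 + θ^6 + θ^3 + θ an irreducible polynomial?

Write P(θ) = θ^7 + θ^6 + θ^3 + θ.
Check for roots in Z/2Z: P(0) = 0 → root; P(1) = 0 → root.
P(0) = 0, so (θ) divides P(θ); P is reducible.

No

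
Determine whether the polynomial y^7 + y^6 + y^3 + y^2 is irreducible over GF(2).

Write m(y) = y^7 + y^6 + y^3 + y^2.
Check for roots in GF(2): m(0) = 0 → root; m(1) = 0 → root.
m(0) = 0, so (y) divides m(y); m is reducible.

No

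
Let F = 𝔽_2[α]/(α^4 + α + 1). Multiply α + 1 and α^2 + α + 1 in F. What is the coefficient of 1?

1

Multiply in 𝔽_2[α]: (α + 1)·(α^2 + α + 1) = α^3 + 1.
Reduced: α^3 + 1.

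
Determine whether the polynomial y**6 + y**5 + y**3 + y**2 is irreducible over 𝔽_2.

Write g(y) = y**6 + y**5 + y**3 + y**2.
Check for roots in 𝔽_2: g(0) = 0 → root; g(1) = 0 → root.
g(0) = 0, so (y) divides g(y); g is reducible.

No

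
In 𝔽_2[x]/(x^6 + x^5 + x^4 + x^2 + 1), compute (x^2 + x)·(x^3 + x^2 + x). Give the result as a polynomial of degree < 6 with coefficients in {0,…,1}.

Multiply in 𝔽_2[x]: (x^2 + x)·(x^3 + x^2 + x) = x^5 + x^2.
Reduced: x^5 + x^2.

x^5 + x^2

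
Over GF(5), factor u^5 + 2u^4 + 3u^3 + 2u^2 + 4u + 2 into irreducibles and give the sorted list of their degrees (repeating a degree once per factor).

5

Write f(u) = u^5 + 2u^4 + 3u^3 + 2u^2 + 4u + 2.
Roots in GF(5): f(0) = 2; f(1) = 4; f(2) = 1; f(3) = 3; f(4) = 3.
Complete factorization: f(u) = (u^5 + 2u^4 + 3u^3 + 2u^2 + 4u + 2).
Factor degrees with multiplicity: 5 = 5.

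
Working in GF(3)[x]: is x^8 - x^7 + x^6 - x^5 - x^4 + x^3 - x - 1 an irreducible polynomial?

Yes

Write m(x) = x^8 - x^7 + x^6 - x^5 - x^4 + x^3 - x - 1.
Check for roots in GF(3): m(0) = 2; m(1) = 1; m(2) = 2.
No roots, so no linear factors.
Monic irreducibles of degree 2 over GF(3): x^2 + 1, x^2 + x - 1, x^2 - x - 1.
None of them divide m (all give nonzero remainder).
Degree-3 irreducible divisors: test the 8 monic irreducibles of degree 3 over GF(3).
None of them divide m (all give nonzero remainder).
Degree-4 irreducible divisors: test the 18 monic irreducibles of degree 4 over GF(3).
None of them divide m (all give nonzero remainder).
No irreducible factor of degree ≤ 4 exists, so m is irreducible over GF(3).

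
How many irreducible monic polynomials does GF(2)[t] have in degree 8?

x^(2^8) − x is the product of all monic irreducibles of degree dividing 8; Möbius inversion gives N = (1/8) Σ μ(8/d)·2^d.
Divisors of 8: 1, 2, 4, 8; μ(8/d) for each: 0, 0, -1, 1.
Σ = − 2^4 + 2^8 = 240.
N = 240/8 = 30.

30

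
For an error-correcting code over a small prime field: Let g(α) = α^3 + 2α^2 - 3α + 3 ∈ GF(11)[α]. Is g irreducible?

Check each element of GF(11) for a root: g(0)=3, g(1)=3, g(2)=2, g(3)=6, g(4)=10, g(5)=9, g(6)=9, g(7)=5, g(8)=3, g(9)=9, g(10)=7.
No roots. A degree-3 polynomial over a field with no linear factor is irreducible.

Yes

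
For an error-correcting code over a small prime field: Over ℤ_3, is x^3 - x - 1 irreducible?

Write P(x) = x^3 - x - 1.
Check for roots in ℤ_3: P(0) = 2; P(1) = 2; P(2) = 2.
No roots. A degree-3 polynomial over a field with no linear factor is irreducible.

Yes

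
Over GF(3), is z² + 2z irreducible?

Write m(z) = z² + 2z.
Check for roots in GF(3): m(0) = 0 → root; m(1) = 0 → root; m(2) = 2.
m(0) = 0, so (z) divides m(z); m is reducible.

No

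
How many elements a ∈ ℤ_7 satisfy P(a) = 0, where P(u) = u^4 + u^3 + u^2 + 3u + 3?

Evaluate at each of the 7 elements of ℤ_7:
P(0) = 3; P(1) = 2; P(2) = 2; P(3) = 3; P(4) = 1; P(5) = 2; P(6) = 1.
No element is a root.

0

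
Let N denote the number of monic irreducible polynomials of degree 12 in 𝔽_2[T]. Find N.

x^(2^12) − x is the product of all monic irreducibles of degree dividing 12; Möbius inversion gives N = (1/12) Σ μ(12/d)·2^d.
Divisors of 12: 1, 2, 3, 4, 6, 12; μ(12/d) for each: 0, 1, 0, -1, -1, 1.
Σ = 2^2 − 2^4 − 2^6 + 2^12 = 4020.
N = 4020/12 = 335.

335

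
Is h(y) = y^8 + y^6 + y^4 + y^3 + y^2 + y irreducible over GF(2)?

No

Check for roots in GF(2): h(0) = 0 → root; h(1) = 0 → root.
h(0) = 0, so (y) divides h(y); h is reducible.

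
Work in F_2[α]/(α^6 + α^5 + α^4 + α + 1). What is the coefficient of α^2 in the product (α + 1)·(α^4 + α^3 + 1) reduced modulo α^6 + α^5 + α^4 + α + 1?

0

Multiply in F_2[α]: (α + 1)·(α^4 + α^3 + 1) = α^5 + α^3 + α + 1.
Reduced: α^5 + α^3 + α + 1.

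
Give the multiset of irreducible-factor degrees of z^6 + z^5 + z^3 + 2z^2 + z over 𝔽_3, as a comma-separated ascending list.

1, 1, 1, 3

Write f(z) = z^6 + z^5 + z^3 + 2z^2 + z.
Roots in 𝔽_3: f(0) = 0 → root; f(1) = 0 → root; f(2) = 0 → root.
Linear factors from roots: (z), (z + 2), (z + 1).
Complete factorization: f(z) = (z)·(z + 1)·(z + 2)·(z^3 + z^2 + z + 2).
Factor degrees with multiplicity: 1 + 1 + 1 + 3 = 6.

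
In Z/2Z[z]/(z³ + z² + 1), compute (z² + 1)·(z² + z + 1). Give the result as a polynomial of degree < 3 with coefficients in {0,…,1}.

Multiply in Z/2Z[z]: (z² + 1)·(z² + z + 1) = z⁴ + z³ + z + 1.
Reduce using z³ ≡ z² + 1 (mod z³ + z² + 1).
Reduced: 1.

1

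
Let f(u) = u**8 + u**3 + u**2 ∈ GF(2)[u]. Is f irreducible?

Check for roots in GF(2): f(0) = 0 → root; f(1) = 1.
f(0) = 0, so (u) divides f(u); f is reducible.

No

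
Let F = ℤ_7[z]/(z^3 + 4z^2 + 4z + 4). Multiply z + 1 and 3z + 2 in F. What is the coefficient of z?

Multiply in ℤ_7[z]: (z + 1)·(3z + 2) = 3z^2 + 5z + 2.
Reduced: 3z^2 + 5z + 2.

5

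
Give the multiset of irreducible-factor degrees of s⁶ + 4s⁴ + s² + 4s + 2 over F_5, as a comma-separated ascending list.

Write g(s) = s⁶ + 4s⁴ + s² + 4s + 2.
Roots in F_5: g(0) = 2; g(1) = 2; g(2) = 2; g(3) = 1; g(4) = 4.
Complete factorization: g(s) = (s² + 3s + 3)·(s² + s + 2)^2.
Factor degrees with multiplicity: 2 + 2 + 2 = 6.

2, 2, 2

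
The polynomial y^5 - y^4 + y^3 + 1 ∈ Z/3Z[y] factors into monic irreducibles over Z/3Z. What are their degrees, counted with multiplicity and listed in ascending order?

2, 3

Write g(y) = y^5 - y^4 + y^3 + 1.
Roots in Z/3Z: g(0) = 1; g(1) = 2; g(2) = 1.
Complete factorization: g(y) = (y^2 + 1)·(y^3 - y^2 + 1).
Factor degrees with multiplicity: 2 + 3 = 5.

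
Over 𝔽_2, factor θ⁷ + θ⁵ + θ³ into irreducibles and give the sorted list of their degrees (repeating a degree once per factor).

Write g(θ) = θ⁷ + θ⁵ + θ³.
Roots in 𝔽_2: g(0) = 0 → root; g(1) = 1.
Linear factors from roots: (θ).
Complete factorization: g(θ) = (θ)^3·(θ² + θ + 1)^2.
Factor degrees with multiplicity: 1 + 1 + 1 + 2 + 2 = 7.

1, 1, 1, 2, 2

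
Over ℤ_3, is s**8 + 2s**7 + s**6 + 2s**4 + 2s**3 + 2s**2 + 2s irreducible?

No

Write m(s) = s**8 + 2s**7 + s**6 + 2s**4 + 2s**3 + 2s**2 + 2s.
Check for roots in ℤ_3: m(0) = 0 → root; m(1) = 0 → root; m(2) = 0 → root.
m(0) = 0, so (s) divides m(s); m is reducible.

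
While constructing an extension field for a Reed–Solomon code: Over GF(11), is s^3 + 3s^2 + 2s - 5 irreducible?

No

Write m(s) = s^3 + 3s^2 + 2s - 5.
Check each element of GF(11) for a root: m(0)=6, m(1)=1, m(2)=8, m(3)=0, m(4)=5, m(5)=7, m(6)=1, m(7)=4, m(8)=0, m(9)=6, m(10)=6.
m(3) = 0, so (s − 3) divides m(s); m is reducible.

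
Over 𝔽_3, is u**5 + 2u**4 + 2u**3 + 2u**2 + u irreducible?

Write f(u) = u**5 + 2u**4 + 2u**3 + 2u**2 + u.
Check for roots in 𝔽_3: f(0) = 0 → root; f(1) = 2; f(2) = 0 → root.
f(0) = 0, so (u) divides f(u); f is reducible.

No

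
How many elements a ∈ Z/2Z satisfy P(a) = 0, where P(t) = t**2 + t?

2

Evaluate at each of the 2 elements of Z/2Z:
P(0) = 0 → root; P(1) = 0 → root.
Roots: {0, 1}.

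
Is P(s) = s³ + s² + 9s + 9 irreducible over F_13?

Check each element of F_13 for a root: P(0)=9, P(1)=7, P(2)=0, P(3)=7, P(4)=8, P(5)=9, P(6)=3, P(7)=9, P(8)=7, P(9)=3, P(10)=3, P(11)=0, P(12)=0.
P(2) = 0, so (s − 2) divides P(s); P is reducible.

No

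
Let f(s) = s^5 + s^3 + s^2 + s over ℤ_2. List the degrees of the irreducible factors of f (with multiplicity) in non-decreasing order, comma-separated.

1, 1, 3

Roots in ℤ_2: f(0) = 0 → root; f(1) = 0 → root.
Linear factors from roots: (s), (s + 1).
Complete factorization: f(s) = (s)·(s + 1)·(s^3 + s^2 + 1).
Factor degrees with multiplicity: 1 + 1 + 3 = 5.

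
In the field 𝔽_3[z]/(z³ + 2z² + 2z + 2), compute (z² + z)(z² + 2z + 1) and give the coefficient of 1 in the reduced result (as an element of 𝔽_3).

Multiply in 𝔽_3[z]: (z² + z)·(z² + 2z + 1) = z⁴ + z.
Reduce using z³ ≡ z² + z + 1 (mod z³ + 2z² + 2z + 2).
Reduced: 2z² + 1.

1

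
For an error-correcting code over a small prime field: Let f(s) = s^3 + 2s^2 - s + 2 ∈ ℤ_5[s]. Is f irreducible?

Check for roots in ℤ_5: f(0) = 2; f(1) = 4; f(2) = 1; f(3) = 4; f(4) = 4.
No roots. A degree-3 polynomial over a field with no linear factor is irreducible.

Yes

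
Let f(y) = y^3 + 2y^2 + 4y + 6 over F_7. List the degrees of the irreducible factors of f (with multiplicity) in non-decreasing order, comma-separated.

Linear factors from roots: (y + 4).
Complete factorization: f(y) = (y + 4)·(y^2 + 5y + 5).
Factor degrees with multiplicity: 1 + 2 = 3.

1, 2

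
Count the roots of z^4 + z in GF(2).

Write h(z) = z^4 + z.
Evaluate at each of the 2 elements of GF(2):
h(0) = 0 → root; h(1) = 0 → root.
Roots: {0, 1}.

2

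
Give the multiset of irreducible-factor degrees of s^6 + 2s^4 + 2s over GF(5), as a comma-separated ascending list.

Write g(s) = s^6 + 2s^4 + 2s.
Roots in GF(5): g(0) = 0 → root; g(1) = 0 → root; g(2) = 0 → root; g(3) = 2; g(4) = 1.
Linear factors from roots: (s), (s + 4), (s + 3).
Complete factorization: g(s) = (s)·(s + 3)·(s + 4)·(s^3 + 3s^2 + 4s + 1).
Factor degrees with multiplicity: 1 + 1 + 1 + 3 = 6.

1, 1, 1, 3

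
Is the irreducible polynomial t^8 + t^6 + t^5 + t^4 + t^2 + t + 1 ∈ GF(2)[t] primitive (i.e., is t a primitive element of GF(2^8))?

Write f(t) = t^8 + t^6 + t^5 + t^4 + t^2 + t + 1.
|GF(2^8)^×| = 2^8 − 1 = 255. Prime factorization: 255 = 3·5·17.
f is primitive ⇔ t has order 255 in GF(2)[t]/(f), i.e. t^(255/q) ≠ 1 for each prime q | 255.
t^(85) mod f = 1
t^(51) mod f = t^6 + t^4 + t^3 + t^2 + t.
t^(15) mod f = t^7 + t^6 + t^5 + t^4 + t^3 + t^2 + t.
Since t^(85) = 1, the order of t divides 85 < 255; not primitive.

No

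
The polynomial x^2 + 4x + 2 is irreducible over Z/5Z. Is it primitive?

Write f(x) = x^2 + 4x + 2.
|GF(5^2)^×| = 5^2 − 1 = 24. Prime factorization: 24 = 2^3·3.
f is primitive ⇔ x has order 24 in GF(5)[x]/(f), i.e. x^(24/q) ≠ 1 for each prime q | 24.
x^(12) mod f = 4.
x^(8) mod f = 2x + 1.
None equal 1, so x has full order 24; f is primitive.

Yes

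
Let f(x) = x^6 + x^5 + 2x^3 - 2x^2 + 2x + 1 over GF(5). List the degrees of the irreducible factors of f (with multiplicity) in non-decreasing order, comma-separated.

Roots in GF(5): f(0) = 1; f(1) = 0 → root; f(2) = 4; f(3) = 0 → root; f(4) = 0 → root.
Linear factors from roots: (x - 1), (x + 2), (x + 1).
Complete factorization: f(x) = (x + 1)·(x + 2)·(x - 1)^2·(x^2 - 2).
Factor degrees with multiplicity: 1 + 1 + 1 + 1 + 2 = 6.

1, 1, 1, 1, 2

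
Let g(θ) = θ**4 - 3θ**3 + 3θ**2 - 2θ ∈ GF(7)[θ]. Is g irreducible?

No

Check for roots in GF(7): g(0) = 0 → root; g(1) = 6; g(2) = 0 → root; g(3) = 0 → root; g(4) = 6; g(5) = 0 → root; g(6) = 2.
g(0) = 0, so (θ) divides g(θ); g is reducible.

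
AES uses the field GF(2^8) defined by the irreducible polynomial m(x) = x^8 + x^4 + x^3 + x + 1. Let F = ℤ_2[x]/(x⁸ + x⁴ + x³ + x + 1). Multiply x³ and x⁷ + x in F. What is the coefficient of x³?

1

Multiply in ℤ_2[x]: (x³)·(x⁷ + x) = x¹⁰ + x⁴.
Reduce using x⁸ ≡ x⁴ + x³ + x + 1 (mod x⁸ + x⁴ + x³ + x + 1).
Reduced: x⁶ + x⁵ + x⁴ + x³ + x².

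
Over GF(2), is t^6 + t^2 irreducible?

No

Write P(t) = t^6 + t^2.
Check for roots in GF(2): P(0) = 0 → root; P(1) = 0 → root.
P(0) = 0, so (t) divides P(t); P is reducible.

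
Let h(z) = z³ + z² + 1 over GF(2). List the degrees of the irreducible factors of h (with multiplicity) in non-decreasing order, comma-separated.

3

Roots in GF(2): h(0) = 1; h(1) = 1.
Complete factorization: h(z) = (z³ + z² + 1).
Factor degrees with multiplicity: 3 = 3.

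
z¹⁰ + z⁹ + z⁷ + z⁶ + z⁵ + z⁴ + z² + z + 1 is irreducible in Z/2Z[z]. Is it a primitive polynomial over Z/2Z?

No

Write f(z) = z¹⁰ + z⁹ + z⁷ + z⁶ + z⁵ + z⁴ + z² + z + 1.
|GF(2^10)^×| = 2^10 − 1 = 1023. Prime factorization: 1023 = 3·11·31.
f is primitive ⇔ z has order 1023 in GF(2)[z]/(f), i.e. z^(1023/q) ≠ 1 for each prime q | 1023.
z^(341) mod f = 1
z^(93) mod f = z⁹ + z⁶ + z⁴ + z³ + z² + z + 1.
z^(33) mod f = z⁹ + z⁴ + z.
Since z^(341) = 1, the order of z divides 341 < 1023; not primitive.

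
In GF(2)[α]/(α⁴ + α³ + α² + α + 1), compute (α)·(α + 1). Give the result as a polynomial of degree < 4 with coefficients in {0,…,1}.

Multiply in GF(2)[α]: (α)·(α + 1) = α² + α.
Reduced: α² + α.

α^2 + α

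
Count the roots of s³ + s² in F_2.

2

Write g(s) = s³ + s².
Evaluate at each of the 2 elements of F_2:
g(0) = 0 → root; g(1) = 0 → root.
Roots: {0, 1}.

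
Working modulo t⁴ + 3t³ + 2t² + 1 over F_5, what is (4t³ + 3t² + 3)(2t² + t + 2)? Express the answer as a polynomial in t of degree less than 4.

2t^3

Multiply in F_5[t]: (4t³ + 3t² + 3)·(2t² + t + 2) = 3t⁵ + t³ + 2t² + 3t + 1.
Reduce using t⁴ ≡ 2t³ + 3t² + 4 (mod t⁴ + 3t³ + 2t² + 1).
Reduced: 2t³.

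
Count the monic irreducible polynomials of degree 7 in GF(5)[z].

Gauss's count: N_{5}(7) = (1/7) Σ_{d|7} μ(7/d)·5^d.
Divisors of 7: 1, 7; μ(7/d) for each: -1, 1.
Σ = − 5^1 + 5^7 = 78120.
N = 78120/7 = 11160.

11160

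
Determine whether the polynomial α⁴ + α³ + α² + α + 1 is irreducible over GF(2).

Yes

Write g(α) = α⁴ + α³ + α² + α + 1.
Check for roots in GF(2): g(0) = 1; g(1) = 1.
No roots, so no linear factors.
Monic irreducibles of degree 2 over GF(2): α² + α + 1.
None of them divide g (all give nonzero remainder).
No irreducible factor of degree ≤ 2 exists, so g is irreducible over GF(2).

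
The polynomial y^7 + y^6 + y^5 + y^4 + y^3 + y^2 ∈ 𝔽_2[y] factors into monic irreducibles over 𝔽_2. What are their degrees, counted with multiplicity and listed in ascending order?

Write g(y) = y^7 + y^6 + y^5 + y^4 + y^3 + y^2.
Roots in 𝔽_2: g(0) = 0 → root; g(1) = 0 → root.
Linear factors from roots: (y), (y + 1).
Complete factorization: g(y) = (y + 1)·(y)^2·(y^2 + y + 1)^2.
Factor degrees with multiplicity: 1 + 1 + 1 + 2 + 2 = 7.

1, 1, 1, 2, 2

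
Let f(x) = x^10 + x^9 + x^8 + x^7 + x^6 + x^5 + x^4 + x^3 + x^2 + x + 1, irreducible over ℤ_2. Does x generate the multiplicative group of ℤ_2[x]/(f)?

No

|GF(2^10)^×| = 2^10 − 1 = 1023. Prime factorization: 1023 = 3·11·31.
f is primitive ⇔ x has order 1023 in GF(2)[x]/(f), i.e. x^(1023/q) ≠ 1 for each prime q | 1023.
x^(341) mod f = 1
x^(93) mod f = x^5.
x^(33) mod f = 1
Since x^(341) = 1, the order of x divides 341 < 1023; not primitive.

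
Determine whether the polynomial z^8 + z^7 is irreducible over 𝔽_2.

No

Write h(z) = z^8 + z^7.
Check for roots in 𝔽_2: h(0) = 0 → root; h(1) = 0 → root.
h(0) = 0, so (z) divides h(z); h is reducible.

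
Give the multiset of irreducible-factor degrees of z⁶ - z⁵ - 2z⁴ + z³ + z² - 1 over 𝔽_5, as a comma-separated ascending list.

Write f(z) = z⁶ - z⁵ - 2z⁴ + z³ + z² - 1.
Roots in 𝔽_5: f(0) = 4; f(1) = 4; f(2) = 1; f(3) = 4; f(4) = 4.
Complete factorization: f(z) = (z⁶ - z⁵ - 2z⁴ + z³ + z² - 1).
Factor degrees with multiplicity: 6 = 6.

6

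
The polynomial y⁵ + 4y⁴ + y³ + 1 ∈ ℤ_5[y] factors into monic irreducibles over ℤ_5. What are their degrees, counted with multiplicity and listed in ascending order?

1, 1, 1, 2

Write g(y) = y⁵ + 4y⁴ + y³ + 1.
Roots in ℤ_5: g(0) = 1; g(1) = 2; g(2) = 0 → root; g(3) = 0 → root; g(4) = 3.
Linear factors from roots: (y + 3), (y + 2).
Complete factorization: g(y) = (y + 2)·(y + 3)^2·(y² + y + 2).
Factor degrees with multiplicity: 1 + 1 + 1 + 2 = 5.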